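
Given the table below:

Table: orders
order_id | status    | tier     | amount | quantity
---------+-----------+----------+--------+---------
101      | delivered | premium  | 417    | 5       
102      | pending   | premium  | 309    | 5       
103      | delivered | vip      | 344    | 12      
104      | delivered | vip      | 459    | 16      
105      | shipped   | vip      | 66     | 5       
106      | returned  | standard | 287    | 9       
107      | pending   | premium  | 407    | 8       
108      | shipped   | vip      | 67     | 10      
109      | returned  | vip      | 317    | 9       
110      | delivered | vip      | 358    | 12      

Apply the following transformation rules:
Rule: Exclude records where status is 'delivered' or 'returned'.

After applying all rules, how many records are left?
4

Step 1: Count records to exclude
  - 4 (delivered) + 2 (returned) = 6 records
Step 2: Total records: 10
Step 3: Remaining = 10 - 6 = 4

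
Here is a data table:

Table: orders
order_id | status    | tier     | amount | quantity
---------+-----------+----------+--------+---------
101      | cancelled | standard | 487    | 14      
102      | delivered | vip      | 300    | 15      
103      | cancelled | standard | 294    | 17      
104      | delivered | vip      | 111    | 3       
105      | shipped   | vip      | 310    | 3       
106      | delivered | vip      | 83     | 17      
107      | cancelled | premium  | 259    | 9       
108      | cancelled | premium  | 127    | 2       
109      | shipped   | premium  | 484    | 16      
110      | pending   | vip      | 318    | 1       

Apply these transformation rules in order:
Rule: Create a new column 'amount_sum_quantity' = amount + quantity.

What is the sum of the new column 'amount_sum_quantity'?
2870

Step 1: For each record, compute amount + quantity
Example calculations:
  487 + 14 = 501
  300 + 15 = 315
  294 + 17 = 311
  ...
Step 2: Sum all derived values
Step 3: Total = 2870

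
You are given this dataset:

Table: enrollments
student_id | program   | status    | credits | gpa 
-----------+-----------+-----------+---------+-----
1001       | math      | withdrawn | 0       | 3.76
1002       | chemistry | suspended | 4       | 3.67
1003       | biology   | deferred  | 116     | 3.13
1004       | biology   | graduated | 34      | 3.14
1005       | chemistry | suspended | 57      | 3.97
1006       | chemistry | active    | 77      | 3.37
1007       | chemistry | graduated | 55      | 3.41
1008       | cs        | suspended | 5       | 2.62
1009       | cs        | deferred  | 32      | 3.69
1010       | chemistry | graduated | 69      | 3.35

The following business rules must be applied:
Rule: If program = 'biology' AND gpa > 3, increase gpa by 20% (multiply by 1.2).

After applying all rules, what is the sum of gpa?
35.36

Step 1: Find records where program = 'biology' AND gpa > 3
Step 2: 2 records match, summing to 6.27
Step 3: After multiplier: 6.27 × 1.2 = 7.52
Step 4: Unaffected records sum: 27.84
Step 5: Final sum = 7.52 + 27.84 = 35.36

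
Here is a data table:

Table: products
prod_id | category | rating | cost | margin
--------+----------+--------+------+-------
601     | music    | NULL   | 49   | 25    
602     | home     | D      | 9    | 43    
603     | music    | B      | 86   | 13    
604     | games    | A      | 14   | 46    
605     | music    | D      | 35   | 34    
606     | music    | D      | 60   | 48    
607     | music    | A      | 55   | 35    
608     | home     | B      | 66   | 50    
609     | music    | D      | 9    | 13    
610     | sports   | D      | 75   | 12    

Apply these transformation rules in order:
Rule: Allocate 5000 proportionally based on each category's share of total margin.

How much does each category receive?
games: 721.0, home: 1457.68, music: 2633.23, sports: 188.09

Step 1: Calculate total margin = 319
Step 2: Calculate each category's proportion:
  games: 46/319 = 14.42% → 721.0
  home: 93/319 = 29.15% → 1457.68
  music: 168/319 = 52.66% → 2633.23
  sports: 12/319 = 3.76% → 188.09
Step 3: Verify: sum of allocations ≈ 5000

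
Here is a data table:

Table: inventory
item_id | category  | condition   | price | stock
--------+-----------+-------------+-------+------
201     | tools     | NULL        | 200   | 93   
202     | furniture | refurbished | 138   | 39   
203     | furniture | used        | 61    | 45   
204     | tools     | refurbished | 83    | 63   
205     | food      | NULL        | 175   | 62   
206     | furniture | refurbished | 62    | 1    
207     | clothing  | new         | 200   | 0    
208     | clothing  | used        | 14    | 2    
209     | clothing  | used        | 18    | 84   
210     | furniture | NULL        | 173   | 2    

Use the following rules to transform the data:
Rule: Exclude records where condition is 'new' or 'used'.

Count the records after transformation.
6

Step 1: Count records to exclude
  - 1 (new) + 3 (used) = 4 records
Step 2: Total records: 10
Step 3: Remaining = 10 - 4 = 6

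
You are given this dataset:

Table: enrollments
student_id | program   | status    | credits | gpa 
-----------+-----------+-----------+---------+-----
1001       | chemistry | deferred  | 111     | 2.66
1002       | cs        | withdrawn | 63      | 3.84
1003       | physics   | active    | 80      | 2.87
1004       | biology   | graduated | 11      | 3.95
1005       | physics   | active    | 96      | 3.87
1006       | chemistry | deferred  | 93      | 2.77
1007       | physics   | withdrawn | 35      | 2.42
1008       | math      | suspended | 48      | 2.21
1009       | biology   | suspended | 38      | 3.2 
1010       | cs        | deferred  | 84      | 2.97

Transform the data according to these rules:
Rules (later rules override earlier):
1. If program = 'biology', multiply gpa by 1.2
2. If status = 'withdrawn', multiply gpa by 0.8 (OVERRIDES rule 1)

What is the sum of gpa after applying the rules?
30.94

Step 1: Rule 2 takes priority for records with status = 'withdrawn'
  - 2 records: 6.26 × 0.8 = 5.01
Step 2: Rule 1 applies to remaining records with program = 'biology'
  - 2 records: 7.15 × 1.2 = 8.58
Step 3: Other records unchanged: 17.35
Step 4: Final sum = 5.01 + 8.58 + 17.35 = 30.94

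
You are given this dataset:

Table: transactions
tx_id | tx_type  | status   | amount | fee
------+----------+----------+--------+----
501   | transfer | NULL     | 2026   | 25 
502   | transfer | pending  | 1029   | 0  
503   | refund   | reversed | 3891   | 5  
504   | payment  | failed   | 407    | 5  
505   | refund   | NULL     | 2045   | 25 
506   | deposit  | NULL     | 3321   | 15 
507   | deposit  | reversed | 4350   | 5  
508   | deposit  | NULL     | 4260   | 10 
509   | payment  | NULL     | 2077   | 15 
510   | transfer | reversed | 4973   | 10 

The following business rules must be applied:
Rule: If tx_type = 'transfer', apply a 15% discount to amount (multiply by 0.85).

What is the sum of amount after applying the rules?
27174.8

Step 1: Records with tx_type = 'transfer' have total amount = 8028
Step 2: Apply multiplier: 8028 × 0.85 = 6823.8
Step 3: Other records total: 20351
Step 4: Final sum = 6823.8 + 20351 = 27174.8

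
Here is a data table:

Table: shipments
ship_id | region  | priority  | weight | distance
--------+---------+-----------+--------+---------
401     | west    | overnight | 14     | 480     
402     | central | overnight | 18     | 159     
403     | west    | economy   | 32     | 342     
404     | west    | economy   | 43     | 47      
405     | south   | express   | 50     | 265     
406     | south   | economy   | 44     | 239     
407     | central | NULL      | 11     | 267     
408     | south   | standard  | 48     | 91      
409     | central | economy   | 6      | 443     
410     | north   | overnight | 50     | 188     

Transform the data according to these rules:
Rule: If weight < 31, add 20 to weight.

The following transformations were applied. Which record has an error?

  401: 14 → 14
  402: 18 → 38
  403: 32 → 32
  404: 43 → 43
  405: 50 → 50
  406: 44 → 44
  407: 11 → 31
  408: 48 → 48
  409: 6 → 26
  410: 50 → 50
Record 401 has an error. The correct transformed value should be 34, not 14.

Step 1: Check each record against the rule
Step 2: Record 401 has weight = 14
Step 3: Since 14 < 31, the bonus should have been applied
Step 4: Correct value = 34, but claimed value = 14
Conclusion: Record 401 has the error.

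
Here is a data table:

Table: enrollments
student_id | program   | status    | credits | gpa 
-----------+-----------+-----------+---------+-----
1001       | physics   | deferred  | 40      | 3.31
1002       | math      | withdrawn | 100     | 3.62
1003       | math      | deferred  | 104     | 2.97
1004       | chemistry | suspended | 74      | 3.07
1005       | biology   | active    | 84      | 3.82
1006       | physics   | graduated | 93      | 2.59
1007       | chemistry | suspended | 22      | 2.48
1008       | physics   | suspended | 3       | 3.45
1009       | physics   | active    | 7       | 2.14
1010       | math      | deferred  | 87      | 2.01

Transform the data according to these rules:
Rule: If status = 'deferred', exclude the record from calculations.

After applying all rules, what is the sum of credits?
383

Step 1: Identify records where status = 'deferred'
Step 2: The excluded records sum to 231
Step 3: Original total credits = 614
Step 4: Remaining total = 614 - 231 = 383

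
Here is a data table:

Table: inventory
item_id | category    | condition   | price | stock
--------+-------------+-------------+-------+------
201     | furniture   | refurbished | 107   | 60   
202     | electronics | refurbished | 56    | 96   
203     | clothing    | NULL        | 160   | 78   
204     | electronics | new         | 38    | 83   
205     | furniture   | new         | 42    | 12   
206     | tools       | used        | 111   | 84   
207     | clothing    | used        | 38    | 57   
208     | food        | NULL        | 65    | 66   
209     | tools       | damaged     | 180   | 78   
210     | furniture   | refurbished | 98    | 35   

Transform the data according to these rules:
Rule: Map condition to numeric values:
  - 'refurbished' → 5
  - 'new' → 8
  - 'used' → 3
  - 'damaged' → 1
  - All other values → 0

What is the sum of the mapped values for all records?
38

Step 1: Apply mapping to each record
Step 2: Count by status:
  'refurbished': 3 records × 5 = 15
  'new': 2 records × 8 = 16
  'used': 2 records × 3 = 6
  'damaged': 1 records × 1 = 1
Step 3: Sum all mapped values = 38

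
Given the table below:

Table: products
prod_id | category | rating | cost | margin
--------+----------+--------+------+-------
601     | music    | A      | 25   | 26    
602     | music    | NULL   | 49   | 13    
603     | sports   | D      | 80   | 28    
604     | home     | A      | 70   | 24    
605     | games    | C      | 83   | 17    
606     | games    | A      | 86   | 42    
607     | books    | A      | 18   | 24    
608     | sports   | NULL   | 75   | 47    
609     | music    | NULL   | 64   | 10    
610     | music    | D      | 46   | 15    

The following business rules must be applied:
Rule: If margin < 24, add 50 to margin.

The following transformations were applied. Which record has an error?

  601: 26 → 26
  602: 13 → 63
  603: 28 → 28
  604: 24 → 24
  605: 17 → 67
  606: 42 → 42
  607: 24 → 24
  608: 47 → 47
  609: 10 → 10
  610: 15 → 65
Record 609 has an error. The correct transformed value should be 60, not 10.

Step 1: Check each record against the rule
Step 2: Record 609 has margin = 10
Step 3: Since 10 < 24, the bonus should have been applied
Step 4: Correct value = 60, but claimed value = 10
Conclusion: Record 609 has the error.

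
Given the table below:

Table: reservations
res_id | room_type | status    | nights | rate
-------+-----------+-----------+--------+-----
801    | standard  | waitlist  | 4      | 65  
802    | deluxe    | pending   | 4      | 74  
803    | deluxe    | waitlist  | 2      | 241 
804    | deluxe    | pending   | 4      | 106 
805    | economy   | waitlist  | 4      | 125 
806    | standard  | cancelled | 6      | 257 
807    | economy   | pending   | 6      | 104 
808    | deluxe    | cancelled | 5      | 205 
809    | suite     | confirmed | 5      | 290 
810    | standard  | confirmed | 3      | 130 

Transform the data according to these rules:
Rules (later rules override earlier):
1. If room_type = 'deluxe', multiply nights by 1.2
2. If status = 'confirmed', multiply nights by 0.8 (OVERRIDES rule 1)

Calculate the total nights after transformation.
44.4

Step 1: Rule 2 takes priority for records with status = 'confirmed'
  - 2 records: 8 × 0.8 = 6.4
Step 2: Rule 1 applies to remaining records with room_type = 'deluxe'
  - 4 records: 15 × 1.2 = 18.0
Step 3: Other records unchanged: 20
Step 4: Final sum = 6.4 + 18.0 + 20 = 44.4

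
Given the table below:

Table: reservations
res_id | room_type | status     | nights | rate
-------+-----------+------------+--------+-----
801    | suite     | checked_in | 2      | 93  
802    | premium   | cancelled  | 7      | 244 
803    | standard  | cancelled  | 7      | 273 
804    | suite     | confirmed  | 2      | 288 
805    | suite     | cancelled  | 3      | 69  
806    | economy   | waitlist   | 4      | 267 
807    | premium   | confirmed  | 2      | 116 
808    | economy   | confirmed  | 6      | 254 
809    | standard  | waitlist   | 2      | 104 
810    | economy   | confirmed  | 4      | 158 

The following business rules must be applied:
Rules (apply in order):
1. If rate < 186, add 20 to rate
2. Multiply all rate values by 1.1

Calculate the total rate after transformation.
2162.6

Step 1: Apply Rule 1 - Add 20 to records with rate < 186
  - 5 records affected: 540 + (5 × 20) = 640
  - Unaffected records: 1326
  - Sum after Rule 1: 1966
Step 2: Apply Rule 2 - Multiply all by 1.1
  - 1966 × 1.1 = 2162.6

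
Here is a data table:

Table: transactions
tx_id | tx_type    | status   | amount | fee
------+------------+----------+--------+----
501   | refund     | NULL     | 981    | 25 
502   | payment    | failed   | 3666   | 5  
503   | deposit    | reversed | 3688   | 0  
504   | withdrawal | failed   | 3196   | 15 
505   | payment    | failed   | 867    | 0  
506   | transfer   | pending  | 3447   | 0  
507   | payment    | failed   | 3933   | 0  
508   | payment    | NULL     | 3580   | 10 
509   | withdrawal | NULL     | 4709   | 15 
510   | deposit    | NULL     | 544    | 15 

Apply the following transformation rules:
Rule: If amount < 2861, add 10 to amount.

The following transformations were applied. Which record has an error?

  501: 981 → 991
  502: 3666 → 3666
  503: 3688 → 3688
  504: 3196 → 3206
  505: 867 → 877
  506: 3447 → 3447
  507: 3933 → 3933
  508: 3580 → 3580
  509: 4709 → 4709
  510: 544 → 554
Record 504 has an error. The correct transformed value should be 3196, not 3206.

Step 1: Check each record against the rule
Step 2: Record 504 has amount = 3196
Step 3: Since 3196 >= 2861, the bonus should not have been applied
Step 4: Correct value = 3196, but claimed value = 3206
Conclusion: Record 504 has the error.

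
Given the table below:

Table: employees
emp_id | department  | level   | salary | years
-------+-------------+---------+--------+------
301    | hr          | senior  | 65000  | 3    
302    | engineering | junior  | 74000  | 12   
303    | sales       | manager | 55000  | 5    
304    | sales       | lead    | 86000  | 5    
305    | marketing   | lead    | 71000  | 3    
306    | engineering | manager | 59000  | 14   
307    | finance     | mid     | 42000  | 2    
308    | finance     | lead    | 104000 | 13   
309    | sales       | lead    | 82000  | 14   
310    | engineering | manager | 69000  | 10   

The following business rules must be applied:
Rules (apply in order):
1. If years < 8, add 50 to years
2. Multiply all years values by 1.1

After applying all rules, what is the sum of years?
364.1

Step 1: Apply Rule 1 - Add 50 to records with years < 8
  - 5 records affected: 18 + (5 × 50) = 268
  - Unaffected records: 63
  - Sum after Rule 1: 331
Step 2: Apply Rule 2 - Multiply all by 1.1
  - 331 × 1.1 = 364.1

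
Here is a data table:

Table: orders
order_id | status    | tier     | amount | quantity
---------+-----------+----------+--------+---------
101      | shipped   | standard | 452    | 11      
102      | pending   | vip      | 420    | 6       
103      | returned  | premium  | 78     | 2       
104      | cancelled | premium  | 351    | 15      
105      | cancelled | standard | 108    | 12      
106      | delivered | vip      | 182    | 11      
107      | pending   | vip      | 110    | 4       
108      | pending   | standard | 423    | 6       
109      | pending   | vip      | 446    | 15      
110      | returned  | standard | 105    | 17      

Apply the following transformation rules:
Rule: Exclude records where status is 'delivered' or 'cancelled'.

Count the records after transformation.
7

Step 1: Count records to exclude
  - 1 (delivered) + 2 (cancelled) = 3 records
Step 2: Total records: 10
Step 3: Remaining = 10 - 3 = 7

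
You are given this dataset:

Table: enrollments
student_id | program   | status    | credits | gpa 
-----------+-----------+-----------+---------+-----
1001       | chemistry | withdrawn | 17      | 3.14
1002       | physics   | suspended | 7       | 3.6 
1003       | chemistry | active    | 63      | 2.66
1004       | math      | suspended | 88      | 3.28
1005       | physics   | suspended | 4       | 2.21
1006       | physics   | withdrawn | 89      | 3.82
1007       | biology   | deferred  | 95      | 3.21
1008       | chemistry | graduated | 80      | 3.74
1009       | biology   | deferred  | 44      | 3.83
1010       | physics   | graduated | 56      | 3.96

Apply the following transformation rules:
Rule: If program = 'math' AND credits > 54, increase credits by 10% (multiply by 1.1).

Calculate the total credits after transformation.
551.8

Step 1: Find records where program = 'math' AND credits > 54
Step 2: 1 records match, summing to 88
Step 3: After multiplier: 88 × 1.1 = 96.8
Step 4: Unaffected records sum: 455
Step 5: Final sum = 96.8 + 455 = 551.8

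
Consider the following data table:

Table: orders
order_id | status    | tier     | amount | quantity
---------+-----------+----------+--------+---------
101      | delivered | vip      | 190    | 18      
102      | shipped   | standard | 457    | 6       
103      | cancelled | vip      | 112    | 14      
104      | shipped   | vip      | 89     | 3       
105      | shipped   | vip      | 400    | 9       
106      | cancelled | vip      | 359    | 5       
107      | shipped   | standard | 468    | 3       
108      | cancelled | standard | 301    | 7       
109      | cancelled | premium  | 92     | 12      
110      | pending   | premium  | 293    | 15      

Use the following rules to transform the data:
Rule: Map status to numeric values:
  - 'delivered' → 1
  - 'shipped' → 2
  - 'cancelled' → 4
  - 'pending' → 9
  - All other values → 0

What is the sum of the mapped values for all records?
34

Step 1: Apply mapping to each record
Step 2: Count by status:
  'delivered': 1 records × 1 = 1
  'shipped': 4 records × 2 = 8
  'cancelled': 4 records × 4 = 16
  'pending': 1 records × 9 = 9
Step 3: Sum all mapped values = 34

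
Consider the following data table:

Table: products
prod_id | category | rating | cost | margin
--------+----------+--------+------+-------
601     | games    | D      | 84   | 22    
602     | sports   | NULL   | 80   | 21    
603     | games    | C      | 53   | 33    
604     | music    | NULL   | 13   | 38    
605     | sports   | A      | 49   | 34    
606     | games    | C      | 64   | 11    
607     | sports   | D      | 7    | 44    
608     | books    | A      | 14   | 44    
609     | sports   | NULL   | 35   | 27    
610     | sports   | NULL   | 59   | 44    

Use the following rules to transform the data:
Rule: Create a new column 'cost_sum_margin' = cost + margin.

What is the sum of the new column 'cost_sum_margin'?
776

Step 1: For each record, compute cost + margin
Example calculations:
  84 + 22 = 106
  80 + 21 = 101
  53 + 33 = 86
  ...
Step 2: Sum all derived values
Step 3: Total = 776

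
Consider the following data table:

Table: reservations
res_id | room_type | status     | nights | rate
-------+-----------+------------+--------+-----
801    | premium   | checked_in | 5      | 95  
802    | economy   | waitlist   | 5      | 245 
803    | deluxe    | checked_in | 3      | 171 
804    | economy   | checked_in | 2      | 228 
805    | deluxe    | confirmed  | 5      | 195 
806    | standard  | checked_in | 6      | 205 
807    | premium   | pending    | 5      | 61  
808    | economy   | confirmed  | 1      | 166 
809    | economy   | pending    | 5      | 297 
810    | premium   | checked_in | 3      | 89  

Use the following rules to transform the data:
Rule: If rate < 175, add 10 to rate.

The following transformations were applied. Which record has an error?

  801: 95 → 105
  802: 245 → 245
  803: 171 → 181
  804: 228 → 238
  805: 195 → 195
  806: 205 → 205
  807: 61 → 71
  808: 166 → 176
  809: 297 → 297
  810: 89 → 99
Record 804 has an error. The correct transformed value should be 228, not 238.

Step 1: Check each record against the rule
Step 2: Record 804 has rate = 228
Step 3: Since 228 >= 175, the bonus should not have been applied
Step 4: Correct value = 228, but claimed value = 238
Conclusion: Record 804 has the error.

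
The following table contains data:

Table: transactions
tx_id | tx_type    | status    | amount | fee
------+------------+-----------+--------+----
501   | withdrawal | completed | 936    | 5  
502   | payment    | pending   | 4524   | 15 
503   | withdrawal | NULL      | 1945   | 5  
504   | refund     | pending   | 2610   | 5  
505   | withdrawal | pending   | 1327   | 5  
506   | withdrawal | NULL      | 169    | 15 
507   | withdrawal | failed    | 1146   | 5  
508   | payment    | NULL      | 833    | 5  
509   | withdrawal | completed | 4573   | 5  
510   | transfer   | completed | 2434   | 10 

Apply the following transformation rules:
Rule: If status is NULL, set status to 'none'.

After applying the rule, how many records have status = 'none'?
3

Step 1: Count records where status IS NULL
Step 2: Found 3 records with NULL status
Step 3: These records will have status set to 'none'
Step 4: Records already having status = 'none': 0
Step 5: Answer: 3 + 0 = 3 records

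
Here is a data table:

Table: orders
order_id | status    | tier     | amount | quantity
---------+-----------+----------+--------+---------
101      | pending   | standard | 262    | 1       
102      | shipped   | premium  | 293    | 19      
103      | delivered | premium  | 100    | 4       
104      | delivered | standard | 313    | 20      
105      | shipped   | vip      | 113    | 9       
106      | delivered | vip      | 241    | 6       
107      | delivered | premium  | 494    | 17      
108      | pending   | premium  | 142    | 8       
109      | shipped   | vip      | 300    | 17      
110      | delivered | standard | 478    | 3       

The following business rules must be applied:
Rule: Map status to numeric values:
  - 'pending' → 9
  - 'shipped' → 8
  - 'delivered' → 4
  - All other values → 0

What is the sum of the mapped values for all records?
62

Step 1: Apply mapping to each record
Step 2: Count by status:
  'pending': 2 records × 9 = 18
  'shipped': 3 records × 8 = 24
  'delivered': 5 records × 4 = 20
Step 3: Sum all mapped values = 62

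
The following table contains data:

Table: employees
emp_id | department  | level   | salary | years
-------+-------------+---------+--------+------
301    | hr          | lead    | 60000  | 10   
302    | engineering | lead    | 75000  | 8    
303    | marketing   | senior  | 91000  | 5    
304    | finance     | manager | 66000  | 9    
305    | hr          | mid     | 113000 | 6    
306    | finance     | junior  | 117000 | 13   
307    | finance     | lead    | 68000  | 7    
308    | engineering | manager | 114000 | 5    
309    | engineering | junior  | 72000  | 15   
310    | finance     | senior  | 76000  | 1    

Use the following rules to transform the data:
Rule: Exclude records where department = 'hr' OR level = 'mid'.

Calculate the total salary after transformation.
679000

Step 1: Find records where department = 'hr' OR level = 'mid'
Step 2: 2 records match, summing to 173000
Step 3: Original sum: 852000
Step 4: Remaining sum = 852000 - 173000 = 679000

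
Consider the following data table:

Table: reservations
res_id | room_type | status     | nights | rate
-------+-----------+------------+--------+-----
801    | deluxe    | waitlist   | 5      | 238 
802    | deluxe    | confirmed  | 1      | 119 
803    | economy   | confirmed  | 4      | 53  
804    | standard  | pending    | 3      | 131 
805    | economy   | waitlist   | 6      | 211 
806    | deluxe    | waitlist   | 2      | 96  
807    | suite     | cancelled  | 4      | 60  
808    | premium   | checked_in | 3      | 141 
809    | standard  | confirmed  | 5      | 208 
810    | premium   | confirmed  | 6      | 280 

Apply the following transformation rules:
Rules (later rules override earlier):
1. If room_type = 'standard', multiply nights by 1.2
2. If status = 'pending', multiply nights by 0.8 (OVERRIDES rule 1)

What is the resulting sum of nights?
39.4

Step 1: Rule 2 takes priority for records with status = 'pending'
  - 1 records: 3 × 0.8 = 2.4
Step 2: Rule 1 applies to remaining records with room_type = 'standard'
  - 1 records: 5 × 1.2 = 6.0
Step 3: Other records unchanged: 31
Step 4: Final sum = 2.4 + 6.0 + 31 = 39.4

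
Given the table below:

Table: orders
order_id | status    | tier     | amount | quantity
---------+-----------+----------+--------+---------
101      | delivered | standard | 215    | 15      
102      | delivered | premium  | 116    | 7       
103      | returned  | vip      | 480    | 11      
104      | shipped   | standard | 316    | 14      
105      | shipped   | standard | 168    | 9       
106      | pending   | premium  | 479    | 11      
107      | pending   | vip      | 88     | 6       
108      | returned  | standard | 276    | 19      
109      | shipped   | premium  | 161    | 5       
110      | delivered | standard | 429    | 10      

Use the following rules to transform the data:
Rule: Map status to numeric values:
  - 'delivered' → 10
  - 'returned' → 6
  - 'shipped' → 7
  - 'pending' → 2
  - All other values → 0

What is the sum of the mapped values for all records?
67

Step 1: Apply mapping to each record
Step 2: Count by status:
  'delivered': 3 records × 10 = 30
  'returned': 2 records × 6 = 12
  'shipped': 3 records × 7 = 21
  'pending': 2 records × 2 = 4
Step 3: Sum all mapped values = 67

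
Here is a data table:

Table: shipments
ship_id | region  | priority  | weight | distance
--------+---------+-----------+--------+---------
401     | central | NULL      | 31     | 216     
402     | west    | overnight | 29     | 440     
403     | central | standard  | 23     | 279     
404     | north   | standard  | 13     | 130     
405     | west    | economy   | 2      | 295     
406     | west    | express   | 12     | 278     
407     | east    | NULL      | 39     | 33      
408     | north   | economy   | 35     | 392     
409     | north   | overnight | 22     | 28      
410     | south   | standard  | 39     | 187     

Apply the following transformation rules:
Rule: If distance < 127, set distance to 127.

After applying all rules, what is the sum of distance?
2471

Step 1: 2 records have distance < 127
Step 2: These records originally summed to 61
Step 3: After setting to minimum: 2 × 127 = 254
Step 4: Unaffected records sum: 2217
Step 5: Final sum = 254 + 2217 = 2471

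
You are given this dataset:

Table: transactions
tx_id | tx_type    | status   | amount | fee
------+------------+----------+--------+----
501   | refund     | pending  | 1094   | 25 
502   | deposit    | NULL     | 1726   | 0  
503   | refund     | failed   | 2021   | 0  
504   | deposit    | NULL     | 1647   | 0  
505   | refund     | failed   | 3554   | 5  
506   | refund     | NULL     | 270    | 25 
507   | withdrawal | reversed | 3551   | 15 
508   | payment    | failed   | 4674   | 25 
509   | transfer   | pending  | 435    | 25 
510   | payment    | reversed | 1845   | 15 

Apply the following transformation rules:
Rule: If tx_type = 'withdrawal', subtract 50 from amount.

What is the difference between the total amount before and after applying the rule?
50

Step 1: Original sum of amount = 20817
Step 2: 1 records have tx_type = 'withdrawal'
Step 3: Each affected record changes by -50
Step 4: Total change = 1 × -50 = -50
Step 5: New sum = 20817 + -50 = 20767
Step 6: Difference = |20767 - 20817| = 50
        (Sum decreased by 50)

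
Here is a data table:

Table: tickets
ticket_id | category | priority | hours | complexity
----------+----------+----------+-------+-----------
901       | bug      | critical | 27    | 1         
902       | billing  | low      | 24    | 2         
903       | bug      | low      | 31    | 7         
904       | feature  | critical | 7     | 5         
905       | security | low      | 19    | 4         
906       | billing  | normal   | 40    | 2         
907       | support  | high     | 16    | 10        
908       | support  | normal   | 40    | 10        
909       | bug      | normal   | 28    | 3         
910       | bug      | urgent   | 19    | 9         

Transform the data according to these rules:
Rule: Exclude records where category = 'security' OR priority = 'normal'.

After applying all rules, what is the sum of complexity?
34

Step 1: Find records where category = 'security' OR priority = 'normal'
Step 2: 4 records match, summing to 19
Step 3: Original sum: 53
Step 4: Remaining sum = 53 - 19 = 34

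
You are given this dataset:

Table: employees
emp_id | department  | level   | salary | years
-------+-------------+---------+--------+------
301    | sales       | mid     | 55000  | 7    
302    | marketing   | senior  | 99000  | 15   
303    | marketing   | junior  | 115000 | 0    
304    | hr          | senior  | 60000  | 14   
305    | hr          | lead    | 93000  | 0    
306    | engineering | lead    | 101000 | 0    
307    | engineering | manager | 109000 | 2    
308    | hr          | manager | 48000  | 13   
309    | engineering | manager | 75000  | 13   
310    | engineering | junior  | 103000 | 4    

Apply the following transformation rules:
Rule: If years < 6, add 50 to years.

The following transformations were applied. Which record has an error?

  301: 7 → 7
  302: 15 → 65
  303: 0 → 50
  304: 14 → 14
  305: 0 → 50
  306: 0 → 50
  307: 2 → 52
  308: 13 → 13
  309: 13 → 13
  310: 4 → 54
Record 302 has an error. The correct transformed value should be 15, not 65.

Step 1: Check each record against the rule
Step 2: Record 302 has years = 15
Step 3: Since 15 >= 6, the bonus should not have been applied
Step 4: Correct value = 15, but claimed value = 65
Conclusion: Record 302 has the error.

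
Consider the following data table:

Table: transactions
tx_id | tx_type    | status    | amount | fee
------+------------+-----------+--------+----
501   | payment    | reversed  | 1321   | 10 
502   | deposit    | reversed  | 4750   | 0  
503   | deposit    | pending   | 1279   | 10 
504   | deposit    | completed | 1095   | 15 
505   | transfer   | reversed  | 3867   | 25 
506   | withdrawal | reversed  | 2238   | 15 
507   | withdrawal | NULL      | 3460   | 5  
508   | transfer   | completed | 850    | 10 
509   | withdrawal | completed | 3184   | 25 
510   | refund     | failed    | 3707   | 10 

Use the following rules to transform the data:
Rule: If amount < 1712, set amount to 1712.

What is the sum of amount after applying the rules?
28054

Step 1: 4 records have amount < 1712
Step 2: These records originally summed to 4545
Step 3: After setting to minimum: 4 × 1712 = 6848
Step 4: Unaffected records sum: 21206
Step 5: Final sum = 6848 + 21206 = 28054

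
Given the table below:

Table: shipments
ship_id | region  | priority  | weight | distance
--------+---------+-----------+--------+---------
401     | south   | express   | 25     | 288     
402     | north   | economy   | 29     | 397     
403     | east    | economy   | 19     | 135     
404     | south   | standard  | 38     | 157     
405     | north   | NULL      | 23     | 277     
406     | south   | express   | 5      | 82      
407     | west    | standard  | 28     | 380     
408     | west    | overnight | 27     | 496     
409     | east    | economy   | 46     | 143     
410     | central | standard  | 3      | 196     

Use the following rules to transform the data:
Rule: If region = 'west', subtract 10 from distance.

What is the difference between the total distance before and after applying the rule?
20

Step 1: Original sum of distance = 2551
Step 2: 2 records have region = 'west'
Step 3: Each affected record changes by -10
Step 4: Total change = 2 × -10 = -20
Step 5: New sum = 2551 + -20 = 2531
Step 6: Difference = |2531 - 2551| = 20
        (Sum decreased by 20)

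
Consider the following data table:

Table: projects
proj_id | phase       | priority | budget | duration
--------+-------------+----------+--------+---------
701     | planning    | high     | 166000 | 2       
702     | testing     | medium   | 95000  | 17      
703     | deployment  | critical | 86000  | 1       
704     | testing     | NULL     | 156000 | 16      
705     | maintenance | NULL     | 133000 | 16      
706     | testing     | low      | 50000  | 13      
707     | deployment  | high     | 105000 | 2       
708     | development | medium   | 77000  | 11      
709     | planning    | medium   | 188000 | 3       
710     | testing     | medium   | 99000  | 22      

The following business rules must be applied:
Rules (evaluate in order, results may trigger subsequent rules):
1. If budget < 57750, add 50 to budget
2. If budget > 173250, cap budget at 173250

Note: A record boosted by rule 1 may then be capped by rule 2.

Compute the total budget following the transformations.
1140300

Step 1: Apply rule 1 to records with budget < 57750
  - 1 records get bonus of 50
  - Of these, 0 records then exceed 173250 and get capped
Step 2: Apply rule 2 to records with budget > 173250
  - 1 records (original) are capped
Step 3: Calculate final sum = 1140300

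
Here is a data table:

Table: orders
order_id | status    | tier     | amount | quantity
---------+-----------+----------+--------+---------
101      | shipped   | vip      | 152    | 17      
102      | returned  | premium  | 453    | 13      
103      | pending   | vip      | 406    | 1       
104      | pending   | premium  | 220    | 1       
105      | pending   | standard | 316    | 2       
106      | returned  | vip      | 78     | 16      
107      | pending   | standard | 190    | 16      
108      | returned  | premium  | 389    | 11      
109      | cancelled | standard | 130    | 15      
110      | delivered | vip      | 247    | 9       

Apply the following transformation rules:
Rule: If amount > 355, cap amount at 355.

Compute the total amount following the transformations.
2398

Step 1: 3 records have amount > 355
Step 2: These records originally summed to 1248
Step 3: After capping: 3 × 355 = 1065
Step 4: Unaffected records sum: 1333
Step 5: Final sum = 1065 + 1333 = 2398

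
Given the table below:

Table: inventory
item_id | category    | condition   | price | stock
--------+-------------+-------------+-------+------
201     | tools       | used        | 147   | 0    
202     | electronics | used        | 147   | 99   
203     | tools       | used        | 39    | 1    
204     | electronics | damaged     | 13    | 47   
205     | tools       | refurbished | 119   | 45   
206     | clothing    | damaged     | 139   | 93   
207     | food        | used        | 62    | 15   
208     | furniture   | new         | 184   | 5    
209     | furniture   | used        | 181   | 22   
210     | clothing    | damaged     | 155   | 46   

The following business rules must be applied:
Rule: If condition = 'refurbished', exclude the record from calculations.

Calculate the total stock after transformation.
328

Step 1: Identify records where condition = 'refurbished'
Step 2: The excluded records sum to 45
Step 3: Original total stock = 373
Step 4: Remaining total = 373 - 45 = 328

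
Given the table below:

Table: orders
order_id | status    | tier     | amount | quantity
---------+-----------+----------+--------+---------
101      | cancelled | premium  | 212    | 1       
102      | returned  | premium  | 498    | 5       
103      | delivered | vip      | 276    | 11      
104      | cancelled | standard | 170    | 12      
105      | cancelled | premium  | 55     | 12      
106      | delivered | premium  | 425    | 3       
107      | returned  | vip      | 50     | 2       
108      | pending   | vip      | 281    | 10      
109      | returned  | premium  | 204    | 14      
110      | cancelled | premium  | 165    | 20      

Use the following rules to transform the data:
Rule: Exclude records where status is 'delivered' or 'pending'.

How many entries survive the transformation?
7

Step 1: Count records to exclude
  - 2 (delivered) + 1 (pending) = 3 records
Step 2: Total records: 10
Step 3: Remaining = 10 - 3 = 7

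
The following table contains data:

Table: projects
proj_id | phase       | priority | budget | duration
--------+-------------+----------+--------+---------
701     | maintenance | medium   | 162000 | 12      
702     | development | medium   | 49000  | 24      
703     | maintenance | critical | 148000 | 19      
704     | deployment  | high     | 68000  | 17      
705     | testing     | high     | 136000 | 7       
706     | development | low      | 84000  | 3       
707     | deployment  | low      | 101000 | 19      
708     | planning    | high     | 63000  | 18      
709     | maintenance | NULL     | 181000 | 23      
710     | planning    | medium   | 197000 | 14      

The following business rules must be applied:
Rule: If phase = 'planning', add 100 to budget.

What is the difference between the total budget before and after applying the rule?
200

Step 1: Original sum of budget = 1189000
Step 2: 2 records have phase = 'planning'
Step 3: Each affected record changes by 100
Step 4: Total change = 2 × 100 = 200
Step 5: New sum = 1189000 + 200 = 1189200
Step 6: Difference = |1189200 - 1189000| = 200
        (Sum increased by 200)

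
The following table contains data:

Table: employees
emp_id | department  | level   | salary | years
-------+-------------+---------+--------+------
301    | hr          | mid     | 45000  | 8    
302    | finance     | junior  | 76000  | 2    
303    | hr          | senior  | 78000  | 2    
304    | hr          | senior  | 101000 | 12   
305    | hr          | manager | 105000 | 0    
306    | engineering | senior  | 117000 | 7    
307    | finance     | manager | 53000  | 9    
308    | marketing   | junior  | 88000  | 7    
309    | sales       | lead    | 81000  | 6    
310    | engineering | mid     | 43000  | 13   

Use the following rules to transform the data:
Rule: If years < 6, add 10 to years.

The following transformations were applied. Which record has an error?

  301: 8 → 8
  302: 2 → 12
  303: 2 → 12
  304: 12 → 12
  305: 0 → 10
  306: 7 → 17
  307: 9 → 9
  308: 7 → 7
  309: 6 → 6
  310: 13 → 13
Record 306 has an error. The correct transformed value should be 7, not 17.

Step 1: Check each record against the rule
Step 2: Record 306 has years = 7
Step 3: Since 7 >= 6, the bonus should not have been applied
Step 4: Correct value = 7, but claimed value = 17
Conclusion: Record 306 has the error.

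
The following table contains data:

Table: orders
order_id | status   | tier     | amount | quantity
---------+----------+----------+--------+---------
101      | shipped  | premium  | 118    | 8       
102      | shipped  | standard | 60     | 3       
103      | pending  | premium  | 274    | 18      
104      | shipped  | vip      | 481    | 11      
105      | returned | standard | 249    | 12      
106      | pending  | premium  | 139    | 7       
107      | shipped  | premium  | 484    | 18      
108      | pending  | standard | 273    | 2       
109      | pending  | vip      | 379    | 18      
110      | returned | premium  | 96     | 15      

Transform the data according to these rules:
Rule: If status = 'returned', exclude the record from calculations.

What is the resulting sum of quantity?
85

Step 1: Identify records where status = 'returned'
Step 2: The excluded records sum to 27
Step 3: Original total quantity = 112
Step 4: Remaining total = 112 - 27 = 85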